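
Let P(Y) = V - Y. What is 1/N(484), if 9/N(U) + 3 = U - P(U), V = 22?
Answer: 943/9 ≈ 104.78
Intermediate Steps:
P(Y) = 22 - Y
N(U) = 9/(-25 + 2*U) (N(U) = 9/(-3 + (U - (22 - U))) = 9/(-3 + (U + (-22 + U))) = 9/(-3 + (-22 + 2*U)) = 9/(-25 + 2*U))
1/N(484) = 1/(9/(-25 + 2*484)) = 1/(9/(-25 + 968)) = 1/(9/943) = 943/9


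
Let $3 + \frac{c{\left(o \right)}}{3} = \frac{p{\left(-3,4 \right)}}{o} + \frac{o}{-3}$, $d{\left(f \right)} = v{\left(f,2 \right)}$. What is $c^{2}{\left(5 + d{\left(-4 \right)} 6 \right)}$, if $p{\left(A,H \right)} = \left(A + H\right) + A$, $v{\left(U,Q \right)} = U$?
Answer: $\frac{38416}{361} \approx 106.42$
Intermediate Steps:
$p{\left(A,H \right)} = H + 2 A$
$d{\left(f \right)} = f$
$c{\left(o \right)} = -9 - o - \frac{6}{o}$ ($c{\left(o \right)} = -9 + 3 \left(\frac{4 + 2 \left(-3\right)}{o} + \frac{o}{-3}\right) = -9 + 3 \left(\frac{4 - 6}{o} + o \left(- \frac{1}{3}\right)\right) = -9 + 3 \left(- \frac{2}{o} - \frac{o}{3}\right) = -9 - \left(o + \frac{6}{o}\right) = -9 - o - \frac{6}{o}$)
$c^{2}{\left(5 + d{\left(-4 \right)} 6 \right)} = \left(-9 - \left(5 - 24\right) - \frac{6}{5 - 24}\right)^{2} = \left(-9 - -19 - \frac{6}{-19}\right)^{2} = \left(-9 + 19 - - \frac{6}{19}\right)^{2} = \left(-9 + 19 + \frac{6}{19}\right)^{2} = \left(\frac{196}{19}\right)^{2} = \frac{38416}{361}$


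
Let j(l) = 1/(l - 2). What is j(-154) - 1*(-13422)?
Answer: 2093831/156 ≈ 13422.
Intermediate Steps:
j(l) = 1/(-2 + l)
j(-154) - 1*(-13422) = 1/(-2 - 154) - 1*(-13422) = 1/(-156) + 13422 = -1/156 + 13422 = 2093831/156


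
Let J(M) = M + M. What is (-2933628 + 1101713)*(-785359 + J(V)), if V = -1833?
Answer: 1445426732875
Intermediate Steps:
J(M) = 2*M
(-2933628 + 1101713)*(-785359 + J(V)) = (-2933628 + 1101713)*(-785359 + 2*(-1833)) = -1831915*(-785359 - 3666) = -1831915*(-789025) = 1445426732875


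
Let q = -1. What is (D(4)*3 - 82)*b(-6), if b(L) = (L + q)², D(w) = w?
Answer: -3430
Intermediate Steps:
b(L) = (-1 + L)² (b(L) = (L - 1)² = (-1 + L)²)
(D(4)*3 - 82)*b(-6) = (4*3 - 82)*(-1 - 6)² = (12 - 82)*(-7)² = -70*49 = -3430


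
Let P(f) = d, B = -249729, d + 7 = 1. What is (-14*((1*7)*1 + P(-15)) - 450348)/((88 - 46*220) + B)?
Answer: 450362/259761 ≈ 1.7338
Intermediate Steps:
d = -6 (d = -7 + 1 = -6)
P(f) = -6
(-14*((1*7)*1 + P(-15)) - 450348)/((88 - 46*220) + B) = (-14*((1*7)*1 - 6) - 450348)/((88 - 46*220) - 249729) = (-14*(7*1 - 6) - 450348)/((88 - 10120) - 249729) = (-14*(7 - 6) - 450348)/(-10032 - 249729) = (-14*1 - 450348)/(-259761) = (-14 - 450348)*(-1/259761) = -450362*(-1/259761) = 450362/259761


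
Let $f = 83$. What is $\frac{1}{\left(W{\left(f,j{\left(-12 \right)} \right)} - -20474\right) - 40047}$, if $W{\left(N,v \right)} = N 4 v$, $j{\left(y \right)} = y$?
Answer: $- \frac{1}{23557} \approx -4.245 \cdot 10^{-5}$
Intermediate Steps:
$W{\left(N,v \right)} = 4 N v$
$\frac{1}{\left(W{\left(f,j{\left(-12 \right)} \right)} - -20474\right) - 40047} = \frac{1}{\left(4 \cdot 83 \left(-12\right) - -20474\right) - 40047} = \frac{1}{\left(-3984 + 20474\right) - 40047} = \frac{1}{16490 - 40047} = \frac{1}{-23557} = - \frac{1}{23557}$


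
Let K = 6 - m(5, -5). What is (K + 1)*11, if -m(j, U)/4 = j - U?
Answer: 517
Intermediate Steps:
m(j, U) = -4*j + 4*U (m(j, U) = -4*(j - U) = -4*j + 4*U)
K = 46 (K = 6 - (-4*5 + 4*(-5)) = 6 - (-20 - 20) = 6 - 1*(-40) = 6 + 40 = 46)
(K + 1)*11 = (46 + 1)*11 = 47*11 = 517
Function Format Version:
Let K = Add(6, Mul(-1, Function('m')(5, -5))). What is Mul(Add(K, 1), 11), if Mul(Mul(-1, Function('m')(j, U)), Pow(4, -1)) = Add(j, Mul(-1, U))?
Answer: 517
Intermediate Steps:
Function('m')(j, U) = Add(Mul(-4, j), Mul(4, U)) (Function('m')(j, U) = Mul(-4, Add(j, Mul(-1, U))) = Add(Mul(-4, j), Mul(4, U)))
K = 46 (K = Add(6, Mul(-1, Add(Mul(-4, 5), Mul(4, -5)))) = Add(6, Mul(-1, Add(-20, -20))) = Add(6, Mul(-1, -40)) = Add(6, 40) = 46)
Mul(Add(K, 1), 11) = Mul(Add(46, 1), 11) = Mul(47, 11) = 517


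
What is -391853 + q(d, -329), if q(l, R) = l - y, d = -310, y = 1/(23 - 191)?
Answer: -65883383/168 ≈ -3.9216e+5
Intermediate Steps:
y = -1/168 (y = 1/(-168) = -1/168 ≈ -0.0059524)
q(l, R) = 1/168 + l (q(l, R) = l - 1*(-1/168) = l + 1/168 = 1/168 + l)
-391853 + q(d, -329) = -391853 + (1/168 - 310) = -391853 - 52079/168 = -65883383/168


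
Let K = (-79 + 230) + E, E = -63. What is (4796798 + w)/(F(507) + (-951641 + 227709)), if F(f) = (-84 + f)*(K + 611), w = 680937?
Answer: -1095547/85651 ≈ -12.791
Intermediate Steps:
K = 88 (K = (-79 + 230) - 63 = 151 - 63 = 88)
F(f) = -58716 + 699*f (F(f) = (-84 + f)*(88 + 611) = (-84 + f)*699 = -58716 + 699*f)
(4796798 + w)/(F(507) + (-951641 + 227709)) = (4796798 + 680937)/((-58716 + 699*507) + (-951641 + 227709)) = 5477735/((-58716 + 354393) - 723932) = 5477735/(295677 - 723932) = 5477735/(-428255) = 5477735*(-1/428255) = -1095547/85651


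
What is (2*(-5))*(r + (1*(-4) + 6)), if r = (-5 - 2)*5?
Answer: 330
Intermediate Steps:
r = -35 (r = -7*5 = -35)
(2*(-5))*(r + (1*(-4) + 6)) = (2*(-5))*(-35 + (1*(-4) + 6)) = -10*(-35 + (-4 + 6)) = -10*(-35 + 2) = -10*(-33) = 330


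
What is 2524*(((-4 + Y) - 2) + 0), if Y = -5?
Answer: -27764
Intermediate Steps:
2524*(((-4 + Y) - 2) + 0) = 2524*(((-4 - 5) - 2) + 0) = 2524*((-9 - 2) + 0) = 2524*(-11 + 0) = 2524*(-11) = -27764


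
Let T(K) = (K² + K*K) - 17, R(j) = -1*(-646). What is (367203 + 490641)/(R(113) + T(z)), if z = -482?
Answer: 857844/465277 ≈ 1.8437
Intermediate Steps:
R(j) = 646
T(K) = -17 + 2*K² (T(K) = (K² + K²) - 17 = 2*K² - 17 = -17 + 2*K²)
(367203 + 490641)/(R(113) + T(z)) = (367203 + 490641)/(646 + (-17 + 2*(-482)²)) = 857844/(646 + (-17 + 2*232324)) = 857844/(646 + (-17 + 464648)) = 857844/(646 + 464631) = 857844/465277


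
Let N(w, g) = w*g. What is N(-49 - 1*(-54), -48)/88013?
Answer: -240/88013 ≈ -0.0027269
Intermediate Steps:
N(w, g) = g*w
N(-49 - 1*(-54), -48)/88013 = -48*(-49 - 1*(-54))/88013 = -48*(-49 + 54)*(1/88013) = -48*5*(1/88013) = -240*1/88013 = -240/88013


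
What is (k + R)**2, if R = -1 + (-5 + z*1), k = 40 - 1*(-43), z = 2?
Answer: 6241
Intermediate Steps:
k = 83 (k = 40 + 43 = 83)
R = -4 (R = -1 + (-5 + 2*1) = -1 + (-5 + 2) = -1 - 3 = -4)
(k + R)**2 = (83 - 4)**2 = 79**2 = 6241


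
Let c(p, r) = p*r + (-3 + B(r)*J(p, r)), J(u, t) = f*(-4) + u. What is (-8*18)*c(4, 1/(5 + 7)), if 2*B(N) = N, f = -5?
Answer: 240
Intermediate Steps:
B(N) = N/2
J(u, t) = 20 + u (J(u, t) = -5*(-4) + u = 20 + u)
c(p, r) = -3 + p*r + r*(20 + p)/2 (c(p, r) = p*r + (-3 + (r/2)*(20 + p)) = p*r + (-3 + r*(20 + p)/2) = -3 + p*r + r*(20 + p)/2)
(-8*18)*c(4, 1/(5 + 7)) = (-8*18)*(-3 + 10/(5 + 7) + (3/2)*4/(5 + 7)) = -144*(-3 + 10/12 + (3/2)*4/12) = -144*(-3 + 10*(1/12) + (3/2)*4*(1/12)) = -144*(-3 + ⅚ + ½) = -144*(-5/3) = 240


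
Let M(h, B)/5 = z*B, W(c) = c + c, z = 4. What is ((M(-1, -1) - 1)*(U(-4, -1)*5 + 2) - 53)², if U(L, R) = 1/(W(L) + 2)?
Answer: 24025/4 ≈ 6006.3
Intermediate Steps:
W(c) = 2*c
U(L, R) = 1/(2 + 2*L) (U(L, R) = 1/(2*L + 2) = 1/(2 + 2*L))
M(h, B) = 20*B (M(h, B) = 5*(4*B) = 20*B)
((M(-1, -1) - 1)*(U(-4, -1)*5 + 2) - 53)² = ((20*(-1) - 1)*((1/(2*(1 - 4)))*5 + 2) - 53)² = ((-20 - 1)*(((½)/(-3))*5 + 2) - 53)² = (-21*(((½)*(-⅓))*5 + 2) - 53)² = (-21*(-⅙*5 + 2) - 53)² = (-21*(-⅚ + 2) - 53)² = (-21*7/6 - 53)² = (-49/2 - 53)² = (-155/2)² = 24025/4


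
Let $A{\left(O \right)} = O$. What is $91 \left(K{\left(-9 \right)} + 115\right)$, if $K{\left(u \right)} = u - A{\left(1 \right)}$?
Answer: $9555$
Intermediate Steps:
$K{\left(u \right)} = -1 + u$ ($K{\left(u \right)} = u - 1 = -1 + u$)
$91 \left(K{\left(-9 \right)} + 115\right) = 91 \left(\left(-1 - 9\right) + 115\right) = 91 \left(-10 + 115\right) = 91 \cdot 105 = 9555$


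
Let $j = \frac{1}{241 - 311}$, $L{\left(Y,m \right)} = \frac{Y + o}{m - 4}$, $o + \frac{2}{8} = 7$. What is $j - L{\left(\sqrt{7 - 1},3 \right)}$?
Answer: $\frac{943}{140} + \sqrt{6} \approx 9.1852$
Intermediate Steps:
$o = \frac{27}{4}$ ($o = - \frac{1}{4} + 7 = \frac{27}{4} \approx 6.75$)
$L{\left(Y,m \right)} = \frac{\frac{27}{4} + Y}{-4 + m}$ ($L{\left(Y,m \right)} = \frac{Y + \frac{27}{4}}{m - 4} = \frac{\frac{27}{4} + Y}{-4 + m}$)
$j = - \frac{1}{70}$ ($j = \frac{1}{-70} = - \frac{1}{70} \approx -0.014286$)
$j - L{\left(\sqrt{7 - 1},3 \right)} = - \frac{1}{70} - \frac{\frac{27}{4} + \sqrt{7 - 1}}{-4 + 3} = - \frac{1}{70} - \frac{\frac{27}{4} + \sqrt{6}}{-1} = - \frac{1}{70} - - (\frac{27}{4} + \sqrt{6}) = - \frac{1}{70} - \left(- \frac{27}{4} - \sqrt{6}\right) = - \frac{1}{70} + \left(\frac{27}{4} + \sqrt{6}\right) = \frac{943}{140} + \sqrt{6}$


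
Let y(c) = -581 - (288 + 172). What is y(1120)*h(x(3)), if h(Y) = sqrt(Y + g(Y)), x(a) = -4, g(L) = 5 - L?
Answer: -1041*sqrt(5) ≈ -2327.7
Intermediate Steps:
y(c) = -1041 (y(c) = -581 - 1*460 = -581 - 460 = -1041)
h(Y) = sqrt(5) (h(Y) = sqrt(Y + (5 - Y)) = sqrt(5))
y(1120)*h(x(3)) = -1041*sqrt(5)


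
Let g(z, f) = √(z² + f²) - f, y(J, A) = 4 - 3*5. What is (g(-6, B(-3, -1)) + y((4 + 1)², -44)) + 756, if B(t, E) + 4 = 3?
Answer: 746 + √37 ≈ 752.08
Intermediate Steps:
B(t, E) = -1 (B(t, E) = -4 + 3 = -1)
y(J, A) = -11 (y(J, A) = 4 - 15 = -11)
g(z, f) = √(f² + z²) - f
(g(-6, B(-3, -1)) + y((4 + 1)², -44)) + 756 = ((√((-1)² + (-6)²) - 1*(-1)) - 11) + 756 = ((√(1 + 36) + 1) - 11) + 756 = ((√37 + 1) - 11) + 756 = ((1 + √37) - 11) + 756 = (-10 + √37) + 756 = 746 + √37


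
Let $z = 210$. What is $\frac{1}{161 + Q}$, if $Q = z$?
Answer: $\frac{1}{371} \approx 0.0026954$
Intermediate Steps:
$Q = 210$
$\frac{1}{161 + Q} = \frac{1}{161 + 210} = \frac{1}{371}$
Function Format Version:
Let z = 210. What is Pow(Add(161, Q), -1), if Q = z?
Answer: Rational(1, 371) ≈ 0.0026954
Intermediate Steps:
Q = 210
Pow(Add(161, Q), -1) = Pow(Add(161, 210), -1) = Pow(371, -1) = Rational(1, 371)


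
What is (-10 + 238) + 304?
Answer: 532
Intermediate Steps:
(-10 + 238) + 304 = 228 + 304 = 532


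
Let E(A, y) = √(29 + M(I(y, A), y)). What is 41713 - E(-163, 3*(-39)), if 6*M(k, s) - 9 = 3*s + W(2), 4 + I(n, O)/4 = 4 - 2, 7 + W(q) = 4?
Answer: 41713 - I*√114/2 ≈ 41713.0 - 5.3385*I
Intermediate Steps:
W(q) = -3 (W(q) = -7 + 4 = -3)
I(n, O) = -8 (I(n, O) = -16 + 4*(4 - 2) = -16 + 4*2 = -16 + 8 = -8)
M(k, s) = 1 + s/2 (M(k, s) = 3/2 + (3*s - 3)/6 = 3/2 + (-3 + 3*s)/6 = 3/2 + (-½ + s/2) = 1 + s/2)
E(A, y) = √(30 + y/2) (E(A, y) = √(29 + (1 + y/2)) = √(30 + y/2))
41713 - E(-163, 3*(-39)) = 41713 - √(120 + 2*(3*(-39)))/2 = 41713 - √(120 + 2*(-117))/2 = 41713 - √(120 - 234)/2 = 41713 - √(-114)/2 = 41713 - I*√114/2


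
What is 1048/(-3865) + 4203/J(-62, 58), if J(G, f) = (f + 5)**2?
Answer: 1342787/1704465 ≈ 0.78781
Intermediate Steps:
J(G, f) = (5 + f)**2
1048/(-3865) + 4203/J(-62, 58) = 1048/(-3865) + 4203/((5 + 58)**2) = 1048*(-1/3865) + 4203/(63**2) = -1048/3865 + 4203/3969 = -1048/3865 + 4203*(1/3969) = -1048/3865 + 467/441 = 1342787/1704465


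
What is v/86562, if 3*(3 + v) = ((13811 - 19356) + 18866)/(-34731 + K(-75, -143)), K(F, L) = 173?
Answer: -324343/8974228788 ≈ -3.6142e-5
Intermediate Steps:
v = -324343/103674 (v = -3 + (((13811 - 19356) + 18866)/(-34731 + 173))/3 = -3 + ((-5545 + 18866)/(-34558))/3 = -3 + (13321*(-1/34558))/3 = -3 + (⅓)*(-13321/34558) = -3 - 13321/103674 = -324343/103674 ≈ -3.1285)
v/86562 = -324343/103674/86562 = -324343/103674*1/86562 = -324343/8974228788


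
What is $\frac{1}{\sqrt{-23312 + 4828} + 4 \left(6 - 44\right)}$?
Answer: $- \frac{38}{10397} - \frac{i \sqrt{4621}}{20794} \approx -0.0036549 - 0.0032691 i$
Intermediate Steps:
$\frac{1}{\sqrt{-23312 + 4828} + 4 \left(6 - 44\right)} = \frac{1}{\sqrt{-18484} + 4 \left(-38\right)} = \frac{1}{2 i \sqrt{4621} - 152} = \frac{1}{-152 + 2 i \sqrt{4621}}$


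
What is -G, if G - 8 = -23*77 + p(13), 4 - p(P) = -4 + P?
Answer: 1768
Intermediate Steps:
p(P) = 8 - P (p(P) = 4 - (-4 + P) = 4 + (4 - P) = 8 - P)
G = -1768 (G = 8 + (-23*77 + (8 - 1*13)) = 8 + (-1771 + (8 - 13)) = 8 + (-1771 - 5) = 8 - 1776 = -1768)
-G = -1*(-1768) = 1768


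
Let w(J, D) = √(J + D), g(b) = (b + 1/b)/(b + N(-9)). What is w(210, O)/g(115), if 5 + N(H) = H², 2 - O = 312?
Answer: 109825*I/6613 ≈ 16.607*I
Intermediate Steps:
O = -310 (O = 2 - 1*312 = 2 - 312 = -310)
N(H) = -5 + H²
g(b) = (b + 1/b)/(76 + b) (g(b) = (b + 1/b)/(b + (-5 + (-9)²)) = (b + 1/b)/(b + (-5 + 81)) = (b + 1/b)/(b + 76) = (b + 1/b)/(76 + b))
w(J, D) = √(D + J)
w(210, O)/g(115) = √(-310 + 210)/(((1 + 115²)/(115*(76 + 115)))) = √(-100)/(((1/115)*(1 + 13225)/191)) = (10*I)/(((1/115)*(1/191)*13226)) = (10*I)/(13226/21965) = (10*I)*(21965/13226) = 109825*I/6613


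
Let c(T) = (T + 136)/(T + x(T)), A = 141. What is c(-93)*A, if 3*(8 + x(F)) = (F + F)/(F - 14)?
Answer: -648741/10745 ≈ -60.376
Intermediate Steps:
x(F) = -8 + 2*F/(3*(-14 + F)) (x(F) = -8 + ((F + F)/(F - 14))/3 = -8 + ((2*F)/(-14 + F))/3 = -8 + (2*F/(-14 + F))/3 = -8 + 2*F/(3*(-14 + F)))
c(T) = (136 + T)/(T + 2*(168 - 11*T)/(3*(-14 + T))) (c(T) = (T + 136)/(T + 2*(168 - 11*T)/(3*(-14 + T))) = (136 + T)/(T + 2*(168 - 11*T)/(3*(-14 + T))))
c(-93)*A = (3*(-14 - 93)*(136 - 93)/(336 - 22*(-93) + 3*(-93)*(-14 - 93)))*141 = (3*(-107)*43/(336 + 2046 + 3*(-93)*(-107)))*141 = (3*(-107)*43/(336 + 2046 + 29853))*141 = (3*(-107)*43/32235)*141 = (3*(1/32235)*(-107)*43)*141 = -4601/10745*141 = -648741/10745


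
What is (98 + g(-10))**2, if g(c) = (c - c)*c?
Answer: 9604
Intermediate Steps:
g(c) = 0 (g(c) = 0*c = 0)
(98 + g(-10))**2 = (98 + 0)**2 = 98**2 = 9604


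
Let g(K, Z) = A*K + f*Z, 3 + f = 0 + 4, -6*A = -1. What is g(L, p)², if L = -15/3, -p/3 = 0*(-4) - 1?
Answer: 169/36 ≈ 4.6944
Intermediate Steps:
A = ⅙ (A = -⅙*(-1) = ⅙ ≈ 0.16667)
f = 1 (f = -3 + (0 + 4) = -3 + 4 = 1)
p = 3 (p = -3*(0*(-4) - 1) = -3*(0 - 1) = -3*(-1) = 3)
L = -5 (L = -15*⅓ = -5)
g(K, Z) = Z + K/6 (g(K, Z) = K/6 + 1*Z = K/6 + Z = Z + K/6)
g(L, p)² = (3 + (⅙)*(-5))² = (3 - ⅚)² = (13/6)² = 169/36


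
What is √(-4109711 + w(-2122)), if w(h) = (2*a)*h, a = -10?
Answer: 3*I*√451919 ≈ 2016.7*I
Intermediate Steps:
w(h) = -20*h (w(h) = (2*(-10))*h = -20*h)
√(-4109711 + w(-2122)) = √(-4109711 - 20*(-2122)) = √(-4109711 + 42440) = √(-4067271) = 3*I*√451919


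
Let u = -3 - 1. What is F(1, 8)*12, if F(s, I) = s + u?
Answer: -36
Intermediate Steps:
u = -4
F(s, I) = -4 + s (F(s, I) = s - 4 = -4 + s)
F(1, 8)*12 = (-4 + 1)*12 = -3*12 = -36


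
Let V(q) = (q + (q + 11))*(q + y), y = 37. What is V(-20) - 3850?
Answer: -4343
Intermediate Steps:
V(q) = (11 + 2*q)*(37 + q) (V(q) = (q + (q + 11))*(q + 37) = (q + (11 + q))*(37 + q) = (11 + 2*q)*(37 + q))
V(-20) - 3850 = (407 + 2*(-20)² + 85*(-20)) - 3850 = (407 + 2*400 - 1700) - 3850 = (407 + 800 - 1700) - 3850 = -493 - 3850 = -4343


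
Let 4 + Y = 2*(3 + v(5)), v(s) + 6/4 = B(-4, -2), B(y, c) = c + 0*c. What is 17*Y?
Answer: -85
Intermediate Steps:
B(y, c) = c (B(y, c) = c + 0 = c)
v(s) = -7/2 (v(s) = -3/2 - 2 = -7/2)
Y = -5 (Y = -4 + 2*(3 - 7/2) = -4 + 2*(-½) = -4 - 1 = -5)
17*Y = 17*(-5) = -85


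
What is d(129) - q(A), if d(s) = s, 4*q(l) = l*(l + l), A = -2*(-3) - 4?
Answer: 127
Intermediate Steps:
A = 2 (A = 6 - 4 = 2)
q(l) = l²/2 (q(l) = (l*(l + l))/4 = (l*(2*l))/4 = (2*l²)/4 = l²/2)
d(129) - q(A) = 129 - 2²/2 = 129 - 4/2 = 129 - 1*2 = 129 - 2 = 127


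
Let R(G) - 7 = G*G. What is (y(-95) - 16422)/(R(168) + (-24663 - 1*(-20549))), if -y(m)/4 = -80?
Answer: -16102/24117 ≈ -0.66766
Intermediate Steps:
R(G) = 7 + G² (R(G) = 7 + G*G = 7 + G²)
y(m) = 320 (y(m) = -4*(-80) = 320)
(y(-95) - 16422)/(R(168) + (-24663 - 1*(-20549))) = (320 - 16422)/((7 + 168²) + (-24663 - 1*(-20549))) = -16102/((7 + 28224) + (-24663 + 20549)) = -16102/(28231 - 4114) = -16102/24117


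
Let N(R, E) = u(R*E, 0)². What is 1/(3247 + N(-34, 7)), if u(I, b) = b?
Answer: 1/3247 ≈ 0.00030798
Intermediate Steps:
N(R, E) = 0 (N(R, E) = 0² = 0)
1/(3247 + N(-34, 7)) = 1/(3247 + 0) = 1/3247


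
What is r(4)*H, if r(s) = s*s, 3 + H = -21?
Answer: -384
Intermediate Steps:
H = -24 (H = -3 - 21 = -24)
r(s) = s**2
r(4)*H = 4**2*(-24) = 16*(-24) = -384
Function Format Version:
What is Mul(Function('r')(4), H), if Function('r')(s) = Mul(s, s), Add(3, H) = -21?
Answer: -384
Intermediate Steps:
H = -24 (H = Add(-3, -21) = -24)
Function('r')(s) = Pow(s, 2)
Mul(Function('r')(4), H) = Mul(Pow(4, 2), -24) = Mul(16, -24) = -384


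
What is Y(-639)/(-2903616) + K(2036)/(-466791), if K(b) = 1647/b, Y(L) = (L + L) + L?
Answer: 236972955/359879678912 ≈ 0.00065848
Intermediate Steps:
Y(L) = 3*L (Y(L) = 2*L + L = 3*L)
Y(-639)/(-2903616) + K(2036)/(-466791) = (3*(-639))/(-2903616) + (1647/2036)/(-466791) = -1917*(-1/2903616) + (1647*(1/2036))*(-1/466791) = 3/4544 + (1647/2036)*(-1/466791) = 3/4544 - 549/316795492 = 236972955/359879678912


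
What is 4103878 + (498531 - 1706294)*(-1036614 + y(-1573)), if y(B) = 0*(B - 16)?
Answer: 1251988138360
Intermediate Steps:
y(B) = 0 (y(B) = 0*(-16 + B) = 0)
4103878 + (498531 - 1706294)*(-1036614 + y(-1573)) = 4103878 + (498531 - 1706294)*(-1036614 + 0) = 4103878 - 1207763*(-1036614) = 4103878 + 1251984034482 = 1251988138360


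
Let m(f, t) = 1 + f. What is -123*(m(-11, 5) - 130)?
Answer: 17220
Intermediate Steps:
-123*(m(-11, 5) - 130) = -123*((1 - 11) - 130) = -123*(-10 - 130) = -123*(-140) = 17220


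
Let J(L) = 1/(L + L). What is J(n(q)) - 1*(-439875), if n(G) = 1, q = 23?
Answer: 879751/2 ≈ 4.3988e+5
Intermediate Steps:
J(L) = 1/(2*L)
J(n(q)) - 1*(-439875) = (1/2)/1 - 1*(-439875) = (1/2)*1 + 439875 = 1/2 + 439875 = 879751/2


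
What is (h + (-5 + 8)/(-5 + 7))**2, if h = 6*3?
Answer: 1521/4 ≈ 380.25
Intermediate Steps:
h = 18
(h + (-5 + 8)/(-5 + 7))**2 = (18 + (-5 + 8)/(-5 + 7))**2 = (18 + 3/2)**2 = (39/2)**2 = 1521/4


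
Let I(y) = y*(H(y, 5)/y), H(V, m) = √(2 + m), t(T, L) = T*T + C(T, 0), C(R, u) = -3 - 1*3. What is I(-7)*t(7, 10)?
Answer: 43*√7 ≈ 113.77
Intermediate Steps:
C(R, u) = -6 (C(R, u) = -3 - 3 = -6)
t(T, L) = -6 + T² (t(T, L) = T*T - 6 = T² - 6 = -6 + T²)
I(y) = √7 (I(y) = y*(√(2 + 5)/y) = y*(√7/y) = √7)
I(-7)*t(7, 10) = √7*(-6 + 7²) = √7*(-6 + 49) = √7*43 = 43*√7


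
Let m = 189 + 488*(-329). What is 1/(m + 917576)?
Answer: 1/757213 ≈ 1.3206e-6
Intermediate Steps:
m = -160363 (m = 189 - 160552 = -160363)
1/(m + 917576) = 1/(-160363 + 917576) = 1/757213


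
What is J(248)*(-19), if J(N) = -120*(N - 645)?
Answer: -905160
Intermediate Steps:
J(N) = 77400 - 120*N (J(N) = -120*(-645 + N) = 77400 - 120*N)
J(248)*(-19) = (77400 - 120*248)*(-19) = (77400 - 29760)*(-19) = 47640*(-19) = -905160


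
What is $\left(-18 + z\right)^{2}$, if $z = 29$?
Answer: $121$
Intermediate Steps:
$\left(-18 + z\right)^{2} = \left(-18 + 29\right)^{2} = 11^{2} = 121$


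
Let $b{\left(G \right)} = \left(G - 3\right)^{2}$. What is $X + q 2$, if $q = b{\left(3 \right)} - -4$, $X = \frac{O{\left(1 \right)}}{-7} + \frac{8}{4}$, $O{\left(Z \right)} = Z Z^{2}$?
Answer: $\frac{69}{7} \approx 9.8571$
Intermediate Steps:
$O{\left(Z \right)} = Z^{3}$
$X = \frac{13}{7}$ ($X = \frac{1^{3}}{-7} + \frac{8}{4} = 1 \left(- \frac{1}{7}\right) + 8 \cdot \frac{1}{4} = - \frac{1}{7} + 2 = \frac{13}{7} \approx 1.8571$)
$b{\left(G \right)} = \left(-3 + G\right)^{2}$
$q = 4$ ($q = \left(-3 + 3\right)^{2} - -4 = 0^{2} + 4 = 0 + 4 = 4$)
$X + q 2 = \frac{13}{7} + 4 \cdot 2 = \frac{13}{7} + 8 = \frac{69}{7}$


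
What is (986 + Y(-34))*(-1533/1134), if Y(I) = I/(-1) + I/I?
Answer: -74533/54 ≈ -1380.2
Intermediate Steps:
Y(I) = 1 - I (Y(I) = I*(-1) + 1 = -I + 1 = 1 - I)
(986 + Y(-34))*(-1533/1134) = (986 + (1 - 1*(-34)))*(-1533/1134) = (986 + (1 + 34))*(-1533*1/1134) = (986 + 35)*(-73/54) = 1021*(-73/54) = -74533/54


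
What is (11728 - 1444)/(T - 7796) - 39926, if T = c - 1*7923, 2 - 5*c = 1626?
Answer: -3202875214/80219 ≈ -39927.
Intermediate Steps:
c = -1624/5 (c = ⅖ - ⅕*1626 = ⅖ - 1626/5 = -1624/5 ≈ -324.80)
T = -41239/5 (T = -1624/5 - 1*7923 = -1624/5 - 7923 = -41239/5 ≈ -8247.8)
(11728 - 1444)/(T - 7796) - 39926 = (11728 - 1444)/(-41239/5 - 7796) - 39926 = 10284/(-80219/5) - 39926 = 10284*(-5/80219) - 39926 = -51420/80219 - 39926 = -3202875214/80219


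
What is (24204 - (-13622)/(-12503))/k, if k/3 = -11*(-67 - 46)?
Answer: 302608990/46623687 ≈ 6.4905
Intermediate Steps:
k = 3729 (k = 3*(-11*(-67 - 46)) = 3*(-11*(-113)) = 3*1243 = 3729)
(24204 - (-13622)/(-12503))/k = (24204 - (-13622)/(-12503))/3729 = (24204 - (-13622)*(-1)/12503)*(1/3729) = (24204 - 1*13622/12503)*(1/3729) = (24204 - 13622/12503)*(1/3729) = (302608990/12503)*(1/3729) = 302608990/46623687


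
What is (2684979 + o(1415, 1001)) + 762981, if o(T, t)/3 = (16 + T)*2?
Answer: 3456546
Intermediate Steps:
o(T, t) = 96 + 6*T (o(T, t) = 3*((16 + T)*2) = 3*(32 + 2*T) = 96 + 6*T)
(2684979 + o(1415, 1001)) + 762981 = (2684979 + (96 + 6*1415)) + 762981 = (2684979 + (96 + 8490)) + 762981 = (2684979 + 8586) + 762981 = 2693565 + 762981 = 3456546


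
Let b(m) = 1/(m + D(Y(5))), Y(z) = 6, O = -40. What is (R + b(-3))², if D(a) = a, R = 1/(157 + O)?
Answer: 1600/13689 ≈ 0.11688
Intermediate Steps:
R = 1/117 (R = 1/(157 - 40) = 1/117 ≈ 0.0085470)
b(m) = 1/(6 + m) (b(m) = 1/(m + 6) = 1/(6 + m))
(R + b(-3))² = (1/117 + 1/(6 - 3))² = (1/117 + 1/3)² = (1/117 + ⅓)² = (40/117)² = 1600/13689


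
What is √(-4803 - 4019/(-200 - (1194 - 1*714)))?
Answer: I*√554543570/340 ≈ 69.261*I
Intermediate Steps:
√(-4803 - 4019/(-200 - (1194 - 1*714))) = √(-4803 - 4019/(-200 - (1194 - 714))) = √(-4803 - 4019/(-200 - 1*480)) = √(-4803 - 4019/(-200 - 480)) = √(-4803 - 4019/(-680)) = √(-4803 - 4019*(-1/680)) = √(-4803 + 4019/680) = √(-3262021/680) = I*√554543570/340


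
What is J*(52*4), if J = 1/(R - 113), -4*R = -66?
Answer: -416/193 ≈ -2.1554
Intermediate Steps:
R = 33/2 (R = -¼*(-66) = 33/2 ≈ 16.500)
J = -2/193 (J = 1/(33/2 - 113) = 1/(-193/2) = -2/193 ≈ -0.010363)
J*(52*4) = -104*4/193 = -2/193*208 = -416/193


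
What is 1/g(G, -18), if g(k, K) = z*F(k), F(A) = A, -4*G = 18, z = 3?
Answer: -2/27 ≈ -0.074074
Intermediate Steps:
G = -9/2 (G = -¼*18 = -9/2 ≈ -4.5000)
g(k, K) = 3*k
1/g(G, -18) = 1/(3*(-9/2)) = 1/(-27/2) = -2/27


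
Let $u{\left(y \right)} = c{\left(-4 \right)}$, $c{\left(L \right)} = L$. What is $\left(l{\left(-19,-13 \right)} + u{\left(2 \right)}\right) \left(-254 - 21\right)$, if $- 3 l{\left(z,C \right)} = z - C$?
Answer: $550$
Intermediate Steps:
$u{\left(y \right)} = -4$
$l{\left(z,C \right)} = - \frac{z}{3} + \frac{C}{3}$ ($l{\left(z,C \right)} = - \frac{z - C}{3} = - \frac{z}{3} + \frac{C}{3}$)
$\left(l{\left(-19,-13 \right)} + u{\left(2 \right)}\right) \left(-254 - 21\right) = \left(\left(\left(- \frac{1}{3}\right) \left(-19\right) + \frac{1}{3} \left(-13\right)\right) - 4\right) \left(-254 - 21\right) = \left(\left(\frac{19}{3} - \frac{13}{3}\right) - 4\right) \left(-275\right) = \left(2 - 4\right) \left(-275\right) = \left(-2\right) \left(-275\right) = 550$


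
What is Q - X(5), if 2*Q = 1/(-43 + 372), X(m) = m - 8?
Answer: 1975/658 ≈ 3.0015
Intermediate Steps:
X(m) = -8 + m
Q = 1/658 (Q = 1/(2*(-43 + 372)) = (1/2)/329 = (1/2)*(1/329) = 1/658 ≈ 0.0015198)
Q - X(5) = 1/658 - (-8 + 5) = 1/658 - 1*(-3) = 1/658 + 3 = 1975/658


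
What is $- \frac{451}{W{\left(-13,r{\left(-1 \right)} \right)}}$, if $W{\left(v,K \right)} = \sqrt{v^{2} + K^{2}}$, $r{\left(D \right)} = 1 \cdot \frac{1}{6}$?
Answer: $- \frac{2706 \sqrt{6085}}{6085} \approx -34.689$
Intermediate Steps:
$r{\left(D \right)} = \frac{1}{6}$ ($r{\left(D \right)} = 1 \cdot \frac{1}{6} = \frac{1}{6}$)
$W{\left(v,K \right)} = \sqrt{K^{2} + v^{2}}$
$- \frac{451}{W{\left(-13,r{\left(-1 \right)} \right)}} = - \frac{451}{\sqrt{\left(\frac{1}{6}\right)^{2} + \left(-13\right)^{2}}} = - \frac{451}{\sqrt{\frac{1}{36} + 169}} = - \frac{451}{\sqrt{\frac{6085}{36}}} = - \frac{451}{\frac{1}{6} \sqrt{6085}} = - 451 \frac{6 \sqrt{6085}}{6085} = - \frac{2706 \sqrt{6085}}{6085}$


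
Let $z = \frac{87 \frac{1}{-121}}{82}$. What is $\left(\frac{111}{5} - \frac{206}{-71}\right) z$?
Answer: $- \frac{775257}{3522310} \approx -0.2201$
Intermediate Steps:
$z = - \frac{87}{9922}$ ($z = 87 \left(- \frac{1}{121}\right) \frac{1}{82} = \left(- \frac{87}{121}\right) \frac{1}{82} = - \frac{87}{9922} \approx -0.0087684$)
$\left(\frac{111}{5} - \frac{206}{-71}\right) z = \left(\frac{111}{5} - \frac{206}{-71}\right) \left(- \frac{87}{9922}\right) = \left(111 \cdot \frac{1}{5} - - \frac{206}{71}\right) \left(- \frac{87}{9922}\right) = \left(\frac{111}{5} + \frac{206}{71}\right) \left(- \frac{87}{9922}\right) = \frac{8911}{355} \left(- \frac{87}{9922}\right) = - \frac{775257}{3522310}$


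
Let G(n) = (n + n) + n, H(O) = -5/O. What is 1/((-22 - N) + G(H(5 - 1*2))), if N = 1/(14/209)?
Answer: -14/587 ≈ -0.023850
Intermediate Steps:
N = 209/14 (N = 1/(14*(1/209)) = 1/(14/209) = 209/14 ≈ 14.929)
G(n) = 3*n (G(n) = 2*n + n = 3*n)
1/((-22 - N) + G(H(5 - 1*2))) = 1/((-22 - 1*209/14) + 3*(-5/(5 - 1*2))) = 1/((-22 - 209/14) + 3*(-5/(5 - 2))) = 1/(-517/14 + 3*(-5/3)) = 1/(-517/14 - 5) = 1/(-587/14) = -14/587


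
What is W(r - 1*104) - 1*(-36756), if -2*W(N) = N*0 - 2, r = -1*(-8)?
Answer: 36757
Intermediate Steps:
r = 8
W(N) = 1 (W(N) = -(N*0 - 2)/2 = -(0 - 2)/2 = -1/2*(-2) = 1)
W(r - 1*104) - 1*(-36756) = 1 - 1*(-36756) = 1 + 36756 = 36757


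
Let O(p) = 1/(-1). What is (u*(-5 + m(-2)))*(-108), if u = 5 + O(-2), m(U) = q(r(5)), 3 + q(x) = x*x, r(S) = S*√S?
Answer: -50544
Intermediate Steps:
O(p) = -1
r(S) = S^(3/2)
q(x) = -3 + x² (q(x) = -3 + x*x = -3 + x²)
m(U) = 122 (m(U) = -3 + (5^(3/2))² = -3 + (5*√5)² = -3 + 125 = 122)
u = 4 (u = 5 - 1 = 4)
(u*(-5 + m(-2)))*(-108) = (4*(-5 + 122))*(-108) = (4*117)*(-108) = 468*(-108) = -50544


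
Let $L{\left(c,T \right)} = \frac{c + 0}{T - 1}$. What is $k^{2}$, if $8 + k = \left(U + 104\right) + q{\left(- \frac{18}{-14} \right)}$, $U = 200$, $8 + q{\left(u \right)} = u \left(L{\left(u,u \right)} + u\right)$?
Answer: $\frac{838276209}{9604} \approx 87284.0$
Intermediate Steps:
$L{\left(c,T \right)} = \frac{c}{-1 + T}$
$q{\left(u \right)} = -8 + u \left(u + \frac{u}{-1 + u}\right)$ ($q{\left(u \right)} = -8 + u \left(\frac{u}{-1 + u} + u\right) = -8 + u \left(u + \frac{u}{-1 + u}\right)$)
$k = \frac{28953}{98}$ ($k = -8 + \left(\left(200 + 104\right) + \frac{8 + \left(- \frac{18}{-14}\right)^{3} - 8 \left(- \frac{18}{-14}\right)}{-1 - \frac{18}{-14}}\right) = -8 + \left(304 + \frac{8 + \left(\left(-18\right) \left(- \frac{1}{14}\right)\right)^{3} - 8 \left(\left(-18\right) \left(- \frac{1}{14}\right)\right)}{-1 - - \frac{9}{7}}\right) = -8 + \left(304 + \frac{8 + \left(\frac{9}{7}\right)^{3} - \frac{72}{7}}{-1 + \frac{9}{7}}\right) = -8 + \left(304 + \frac{8 + \frac{729}{343} - \frac{72}{7}}{\frac{2}{7}}\right) = -8 + \left(304 + \frac{7}{2} \left(- \frac{55}{343}\right)\right) = -8 + \left(304 - \frac{55}{98}\right) = -8 + \frac{29737}{98} = \frac{28953}{98} \approx 295.44$)
$k^{2} = \left(\frac{28953}{98}\right)^{2} = \frac{838276209}{9604}$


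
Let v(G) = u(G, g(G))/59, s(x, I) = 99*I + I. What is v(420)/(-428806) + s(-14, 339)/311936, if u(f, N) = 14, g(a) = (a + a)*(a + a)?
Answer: 15315187741/140925744224 ≈ 0.10868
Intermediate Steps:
s(x, I) = 100*I
g(a) = 4*a**2 (g(a) = (2*a)*(2*a) = 4*a**2)
v(G) = 14/59
v(420)/(-428806) + s(-14, 339)/311936 = (14/59)/(-428806) + (100*339)/311936 = (14/59)*(-1/428806) + 33900*(1/311936) = -1/1807111 + 8475/77984 = 15315187741/140925744224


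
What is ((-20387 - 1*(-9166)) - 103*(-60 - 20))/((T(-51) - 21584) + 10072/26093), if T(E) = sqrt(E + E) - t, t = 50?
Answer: 21953768753541185/159322194727623149 + 2029597898669*I*sqrt(102)/318644389455246298 ≈ 0.13779 + 6.4329e-5*I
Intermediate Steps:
T(E) = -50 + sqrt(2)*sqrt(E) (T(E) = sqrt(E + E) - 1*50 = sqrt(2*E) - 50 = sqrt(2)*sqrt(E) - 50 = -50 + sqrt(2)*sqrt(E))
((-20387 - 1*(-9166)) - 103*(-60 - 20))/((T(-51) - 21584) + 10072/26093) = ((-20387 - 1*(-9166)) - 103*(-60 - 20))/(((-50 + sqrt(2)*sqrt(-51)) - 21584) + 10072/26093) = ((-20387 + 9166) - 103*(-80))/(((-50 + sqrt(2)*(I*sqrt(51))) - 21584) + 10072*(1/26093)) = (-11221 + 8240)/(((-50 + I*sqrt(102)) - 21584) + 10072/26093) = -2981/((-21634 + I*sqrt(102)) + 10072/26093) = -2981/(-564485890/26093 + I*sqrt(102))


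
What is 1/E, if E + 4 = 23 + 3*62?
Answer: 1/205 ≈ 0.0048781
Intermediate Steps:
E = 205 (E = -4 + (23 + 3*62) = -4 + (23 + 186) = -4 + 209 = 205)
1/E = 1/205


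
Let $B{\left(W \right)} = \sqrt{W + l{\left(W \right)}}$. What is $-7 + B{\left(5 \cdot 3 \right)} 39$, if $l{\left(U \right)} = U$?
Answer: $-7 + 39 \sqrt{30} \approx 206.61$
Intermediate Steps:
$B{\left(W \right)} = \sqrt{2} \sqrt{W}$ ($B{\left(W \right)} = \sqrt{W + W} = \sqrt{2 W} = \sqrt{2} \sqrt{W}$)
$-7 + B{\left(5 \cdot 3 \right)} 39 = -7 + \sqrt{2} \sqrt{5 \cdot 3} \cdot 39 = -7 + \sqrt{2} \sqrt{15} \cdot 39 = -7 + \sqrt{30} \cdot 39 = -7 + 39 \sqrt{30}$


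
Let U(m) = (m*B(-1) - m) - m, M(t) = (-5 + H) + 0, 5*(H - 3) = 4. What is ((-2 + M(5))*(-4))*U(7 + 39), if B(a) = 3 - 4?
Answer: -8832/5 ≈ -1766.4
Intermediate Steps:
H = 19/5 (H = 3 + (⅕)*4 = 3 + ⅘ = 19/5 ≈ 3.8000)
M(t) = -6/5 (M(t) = (-5 + 19/5) + 0 = -6/5 + 0 = -6/5)
B(a) = -1
U(m) = -3*m (U(m) = (m*(-1) - m) - m = (-m - m) - m = -2*m - m = -3*m)
((-2 + M(5))*(-4))*U(7 + 39) = ((-2 - 6/5)*(-4))*(-3*(7 + 39)) = (-16/5*(-4))*(-3*46) = (64/5)*(-138) = -8832/5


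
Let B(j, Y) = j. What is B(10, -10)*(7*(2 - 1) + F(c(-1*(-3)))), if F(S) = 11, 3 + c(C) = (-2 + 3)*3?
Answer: 180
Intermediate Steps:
c(C) = 0 (c(C) = -3 + (-2 + 3)*3 = -3 + 1*3 = -3 + 3 = 0)
B(10, -10)*(7*(2 - 1) + F(c(-1*(-3)))) = 10*(7*(2 - 1) + 11) = 10*(7*1 + 11) = 10*(7 + 11) = 10*18 = 180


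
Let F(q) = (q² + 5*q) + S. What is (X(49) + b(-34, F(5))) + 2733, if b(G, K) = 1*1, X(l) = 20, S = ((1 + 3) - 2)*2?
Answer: 2754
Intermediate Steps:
S = 4 (S = (4 - 2)*2 = 2*2 = 4)
F(q) = 4 + q² + 5*q (F(q) = (q² + 5*q) + 4 = 4 + q² + 5*q)
b(G, K) = 1
(X(49) + b(-34, F(5))) + 2733 = (20 + 1) + 2733 = 21 + 2733 = 2754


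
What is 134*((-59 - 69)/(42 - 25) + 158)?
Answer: 342772/17 ≈ 20163.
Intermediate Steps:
134*((-59 - 69)/(42 - 25) + 158) = 134*(-128/17 + 158) = 134*(2558/17) = 342772/17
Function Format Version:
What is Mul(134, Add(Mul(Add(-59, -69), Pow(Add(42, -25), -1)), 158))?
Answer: Rational(342772, 17) ≈ 20163.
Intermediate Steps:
Mul(134, Add(Mul(Add(-59, -69), Pow(Add(42, -25), -1)), 158)) = Mul(134, Add(Mul(-128, Pow(17, -1)), 158)) = Mul(134, Add(Mul(-128, Rational(1, 17)), 158)) = Mul(134, Add(Rational(-128, 17), 158)) = Mul(134, Rational(2558, 17)) = Rational(342772, 17)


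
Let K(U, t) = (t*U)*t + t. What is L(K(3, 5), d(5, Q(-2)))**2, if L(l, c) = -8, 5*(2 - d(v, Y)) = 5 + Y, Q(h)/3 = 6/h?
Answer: 64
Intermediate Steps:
K(U, t) = t + U*t**2 (K(U, t) = (U*t)*t + t = U*t**2 + t = t + U*t**2)
Q(h) = 18/h (Q(h) = 3*(6/h) = 18/h)
d(v, Y) = 1 - Y/5 (d(v, Y) = 2 - (5 + Y)/5 = 2 + (-1 - Y/5) = 1 - Y/5)
L(K(3, 5), d(5, Q(-2)))**2 = (-8)**2 = 64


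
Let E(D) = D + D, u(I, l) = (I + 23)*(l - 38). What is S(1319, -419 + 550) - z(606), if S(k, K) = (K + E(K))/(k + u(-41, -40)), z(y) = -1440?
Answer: 3921513/2723 ≈ 1440.1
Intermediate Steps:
u(I, l) = (-38 + l)*(23 + I) (u(I, l) = (23 + I)*(-38 + l) = (-38 + l)*(23 + I))
E(D) = 2*D
S(k, K) = 3*K/(1404 + k) (S(k, K) = (K + 2*K)/(k + (-874 - 38*(-41) + 23*(-40) - 41*(-40))) = (3*K)/(k + (-874 + 1558 - 920 + 1640)) = (3*K)/(k + 1404) = (3*K)/(1404 + k) = 3*K/(1404 + k))
S(1319, -419 + 550) - z(606) = 3*(-419 + 550)/(1404 + 1319) - 1*(-1440) = 3*131/2723 + 1440 = 3*131*(1/2723) + 1440 = 393/2723 + 1440 = 3921513/2723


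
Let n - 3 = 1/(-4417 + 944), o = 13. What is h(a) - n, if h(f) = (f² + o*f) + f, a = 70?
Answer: 20410822/3473 ≈ 5877.0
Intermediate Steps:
h(f) = f² + 14*f (h(f) = (f² + 13*f) + f = f² + 14*f)
n = 10418/3473 (n = 3 + 1/(-4417 + 944) = 3 + 1/(-3473) = 3 - 1/3473 = 10418/3473 ≈ 2.9997)
h(a) - n = 70*(14 + 70) - 1*10418/3473 = 70*84 - 10418/3473 = 5880 - 10418/3473 = 20410822/3473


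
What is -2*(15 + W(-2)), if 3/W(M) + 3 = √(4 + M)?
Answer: -192/7 + 6*√2/7 ≈ -26.216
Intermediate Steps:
W(M) = 3/(-3 + √(4 + M))
-2*(15 + W(-2)) = -2*(15 + 3/(-3 + √(4 - 2))) = -2*(15 + 3/(-3 + √2)) = -30 - 6/(-3 + √2)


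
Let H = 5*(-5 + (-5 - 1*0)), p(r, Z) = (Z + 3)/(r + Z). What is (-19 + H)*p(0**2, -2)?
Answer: 69/2 ≈ 34.500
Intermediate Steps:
p(r, Z) = (3 + Z)/(Z + r)
H = -50 (H = 5*(-5 + (-5 + 0)) = 5*(-5 - 5) = 5*(-10) = -50)
(-19 + H)*p(0**2, -2) = (-19 - 50)*((3 - 2)/(-2 + 0**2)) = -69/(-2 + 0) = -69/(-2) = -(-69)/2 = -69*(-1/2) = 69/2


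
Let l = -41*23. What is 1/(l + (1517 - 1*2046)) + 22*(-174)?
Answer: -5634817/1472 ≈ -3828.0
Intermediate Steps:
l = -943
1/(l + (1517 - 1*2046)) + 22*(-174) = 1/(-943 + (1517 - 1*2046)) + 22*(-174) = 1/(-943 + (1517 - 2046)) - 3828 = 1/(-943 - 529) - 3828 = 1/(-1472) - 3828 = -1/1472 - 3828 = -5634817/1472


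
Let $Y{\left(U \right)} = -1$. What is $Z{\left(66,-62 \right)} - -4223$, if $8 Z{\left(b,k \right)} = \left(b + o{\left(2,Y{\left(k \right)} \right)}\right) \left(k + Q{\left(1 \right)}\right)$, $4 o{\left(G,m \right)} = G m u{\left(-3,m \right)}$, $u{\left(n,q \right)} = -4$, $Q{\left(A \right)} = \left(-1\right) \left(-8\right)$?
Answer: $3764$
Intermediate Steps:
$Q{\left(A \right)} = 8$
$o{\left(G,m \right)} = - G m$ ($o{\left(G,m \right)} = \frac{G m \left(-4\right)}{4} = \frac{\left(-4\right) G m}{4} = - G m$)
$Z{\left(b,k \right)} = \frac{\left(2 + b\right) \left(8 + k\right)}{8}$ ($Z{\left(b,k \right)} = \frac{\left(b - 2 \left(-1\right)\right) \left(k + 8\right)}{8} = \frac{\left(b + 2\right) \left(8 + k\right)}{8} = \frac{\left(2 + b\right) \left(8 + k\right)}{8}$)
$Z{\left(66,-62 \right)} - -4223 = \left(2 + 66 + \frac{1}{4} \left(-62\right) + \frac{1}{8} \cdot 66 \left(-62\right)\right) - -4223 = \left(2 + 66 - \frac{31}{2} - \frac{1023}{2}\right) + 4223 = -459 + 4223 = 3764$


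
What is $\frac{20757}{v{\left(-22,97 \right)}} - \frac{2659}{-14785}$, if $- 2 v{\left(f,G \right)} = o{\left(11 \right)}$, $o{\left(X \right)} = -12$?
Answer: $\frac{102302733}{29570} \approx 3459.7$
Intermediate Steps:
$v{\left(f,G \right)} = 6$ ($v{\left(f,G \right)} = \left(- \frac{1}{2}\right) \left(-12\right) = 6$)
$\frac{20757}{v{\left(-22,97 \right)}} - \frac{2659}{-14785} = \frac{20757}{6} - \frac{2659}{-14785} = 20757 \cdot \frac{1}{6} - - \frac{2659}{14785} = \frac{6919}{2} + \frac{2659}{14785} = \frac{102302733}{29570}$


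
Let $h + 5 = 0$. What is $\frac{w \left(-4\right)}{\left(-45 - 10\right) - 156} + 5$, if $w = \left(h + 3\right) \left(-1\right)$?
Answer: $\frac{1063}{211} \approx 5.0379$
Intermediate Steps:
$h = -5$ ($h = -5 + 0 = -5$)
$w = 2$ ($w = \left(-5 + 3\right) \left(-1\right) = \left(-2\right) \left(-1\right) = 2$)
$\frac{w \left(-4\right)}{\left(-45 - 10\right) - 156} + 5 = \frac{2 \left(-4\right)}{\left(-45 - 10\right) - 156} + 5 = \frac{1}{\left(-45 - 10\right) - 156} \left(-8\right) + 5 = \frac{1}{-55 - 156} \left(-8\right) + 5 = \frac{1}{-211} \left(-8\right) + 5 = \left(- \frac{1}{211}\right) \left(-8\right) + 5 = \frac{8}{211} + 5 = \frac{1063}{211}$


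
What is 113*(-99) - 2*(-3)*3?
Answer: -11169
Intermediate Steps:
113*(-99) - 2*(-3)*3 = -11187 + 6*3 = -11187 + 18 = -11169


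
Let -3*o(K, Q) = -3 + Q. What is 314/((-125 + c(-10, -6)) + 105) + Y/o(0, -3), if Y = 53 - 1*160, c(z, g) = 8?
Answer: -239/3 ≈ -79.667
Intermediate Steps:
o(K, Q) = 1 - Q/3 (o(K, Q) = -(-3 + Q)/3 = 1 - Q/3)
Y = -107 (Y = 53 - 160 = -107)
314/((-125 + c(-10, -6)) + 105) + Y/o(0, -3) = 314/((-125 + 8) + 105) - 107/(1 - ⅓*(-3)) = 314/(-117 + 105) - 107/(1 + 1) = 314/(-12) - 107/2 = 314*(-1/12) - 107*½ = -157/6 - 107/2 = -239/3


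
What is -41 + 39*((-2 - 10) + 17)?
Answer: 154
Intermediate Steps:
-41 + 39*((-2 - 10) + 17) = -41 + 39*(-12 + 17) = -41 + 39*5 = -41 + 195 = 154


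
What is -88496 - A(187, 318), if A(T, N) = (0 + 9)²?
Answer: -88577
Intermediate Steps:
A(T, N) = 81 (A(T, N) = 9² = 81)
-88496 - A(187, 318) = -88496 - 1*81 = -88496 - 81 = -88577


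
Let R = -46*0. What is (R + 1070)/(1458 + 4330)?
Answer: 535/2894 ≈ 0.18487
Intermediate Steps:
R = 0
(R + 1070)/(1458 + 4330) = (0 + 1070)/(1458 + 4330) = 1070/5788 = 1070*(1/5788) = 535/2894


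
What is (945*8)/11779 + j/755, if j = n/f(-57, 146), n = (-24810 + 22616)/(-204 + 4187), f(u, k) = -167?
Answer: 3796631798926/5915373221345 ≈ 0.64182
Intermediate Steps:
n = -2194/3983 ≈ -0.55084
j = 2194/665161 (j = -2194/3983/(-167) = -2194/3983*(-1/167) = 2194/665161 ≈ 0.0032985)
(945*8)/11779 + j/755 = (945*8)/11779 + (2194/665161)/755 = 7560*(1/11779) + (2194/665161)*(1/755) = 7560/11779 + 2194/502196555 = 3796631798926/5915373221345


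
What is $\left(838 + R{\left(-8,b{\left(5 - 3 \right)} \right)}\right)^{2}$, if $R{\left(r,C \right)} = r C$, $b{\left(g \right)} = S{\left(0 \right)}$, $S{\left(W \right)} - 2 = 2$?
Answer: $649636$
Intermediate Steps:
$S{\left(W \right)} = 4$ ($S{\left(W \right)} = 2 + 2 = 4$)
$b{\left(g \right)} = 4$
$R{\left(r,C \right)} = C r$
$\left(838 + R{\left(-8,b{\left(5 - 3 \right)} \right)}\right)^{2} = \left(838 + 4 \left(-8\right)\right)^{2} = \left(838 - 32\right)^{2} = 806^{2} = 649636$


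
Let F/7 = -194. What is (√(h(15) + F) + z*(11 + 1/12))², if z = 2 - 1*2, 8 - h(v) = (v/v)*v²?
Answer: -1575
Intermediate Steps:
h(v) = 8 - v² (h(v) = 8 - v/v*v² = 8 - v²)
z = 0 (z = 2 - 2 = 0)
F = -1358 (F = 7*(-194) = -1358)
(√(h(15) + F) + z*(11 + 1/12))² = (√((8 - 1*15²) - 1358) + 0*(11 + 1/12))² = (√((8 - 1*225) - 1358) + 0*(11 + 1/12))² = (√((8 - 225) - 1358) + 0*(133/12))² = (√(-217 - 1358) + 0)² = (√(-1575) + 0)² = (15*I*√7 + 0)² = (15*I*√7)² = -1575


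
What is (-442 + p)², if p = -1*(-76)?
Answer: 133956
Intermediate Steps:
p = 76
(-442 + p)² = (-442 + 76)² = (-366)² = 133956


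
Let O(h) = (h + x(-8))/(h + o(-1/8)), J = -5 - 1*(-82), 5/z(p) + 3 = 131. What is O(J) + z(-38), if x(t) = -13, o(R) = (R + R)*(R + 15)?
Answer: 273869/300160 ≈ 0.91241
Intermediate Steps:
o(R) = 2*R*(15 + R) (o(R) = (2*R)*(15 + R) = 2*R*(15 + R))
z(p) = 5/128 (z(p) = 5/(-3 + 131) = 5/128)
J = 77 (J = -5 + 82 = 77)
O(h) = (-13 + h)/(-119/32 + h) (O(h) = (h - 13)/(h + 2*(-1/8)*(15 - 1/8)) = (-13 + h)/(h + 2*(-1*⅛)*(15 - 1*⅛)) = (-13 + h)/(h + 2*(-⅛)*(15 - ⅛)) = (-13 + h)/(h + 2*(-⅛)*(119/8)) = (-13 + h)/(h - 119/32) = (-13 + h)/(-119/32 + h))
O(J) + z(-38) = 32*(-13 + 77)/(-119 + 32*77) + 5/128 = 32*64/(-119 + 2464) + 5/128 = 32*64/2345 + 5/128 = 32*(1/2345)*64 + 5/128 = 2048/2345 + 5/128 = 273869/300160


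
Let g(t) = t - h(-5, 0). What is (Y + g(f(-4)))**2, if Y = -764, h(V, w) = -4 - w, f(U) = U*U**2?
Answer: 678976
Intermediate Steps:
f(U) = U**3
g(t) = 4 + t (g(t) = t - (-4 - 1*0) = t - (-4 + 0) = t - 1*(-4) = t + 4 = 4 + t)
(Y + g(f(-4)))**2 = (-764 + (4 + (-4)**3))**2 = (-764 + (4 - 64))**2 = (-764 - 60)**2 = (-824)**2 = 678976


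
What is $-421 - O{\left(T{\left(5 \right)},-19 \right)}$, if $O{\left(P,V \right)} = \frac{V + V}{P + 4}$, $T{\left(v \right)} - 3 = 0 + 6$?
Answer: $- \frac{5435}{13} \approx -418.08$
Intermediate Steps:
$T{\left(v \right)} = 9$ ($T{\left(v \right)} = 3 + \left(0 + 6\right) = 3 + 6 = 9$)
$O{\left(P,V \right)} = \frac{2 V}{4 + P}$
$-421 - O{\left(T{\left(5 \right)},-19 \right)} = -421 - 2 \left(-19\right) \frac{1}{4 + 9} = -421 - 2 \left(-19\right) \frac{1}{13} = -421 - - \frac{38}{13} = -421 + \frac{38}{13} = - \frac{5435}{13}$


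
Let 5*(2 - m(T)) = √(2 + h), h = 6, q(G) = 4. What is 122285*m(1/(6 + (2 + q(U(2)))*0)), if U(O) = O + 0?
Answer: 244570 - 48914*√2 ≈ 1.7540e+5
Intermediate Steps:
U(O) = O
m(T) = 2 - 2*√2/5 (m(T) = 2 - √(2 + 6)/5 = 2 - 2*√2/5)
122285*m(1/(6 + (2 + q(U(2)))*0)) = 122285*(2 - 2*√2/5) = 244570 - 48914*√2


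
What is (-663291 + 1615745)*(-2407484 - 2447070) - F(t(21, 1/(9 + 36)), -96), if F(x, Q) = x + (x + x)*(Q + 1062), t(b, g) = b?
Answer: -4623739416109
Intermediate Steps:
F(x, Q) = x + 2*x*(1062 + Q) (F(x, Q) = x + (2*x)*(1062 + Q) = x + 2*x*(1062 + Q))
(-663291 + 1615745)*(-2407484 - 2447070) - F(t(21, 1/(9 + 36)), -96) = (-663291 + 1615745)*(-2407484 - 2447070) - 21*(2125 + 2*(-96)) = 952454*(-4854554) - 21*(2125 - 192) = -4623739375516 - 21*1933 = -4623739375516 - 1*40593 = -4623739375516 - 40593 = -4623739416109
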